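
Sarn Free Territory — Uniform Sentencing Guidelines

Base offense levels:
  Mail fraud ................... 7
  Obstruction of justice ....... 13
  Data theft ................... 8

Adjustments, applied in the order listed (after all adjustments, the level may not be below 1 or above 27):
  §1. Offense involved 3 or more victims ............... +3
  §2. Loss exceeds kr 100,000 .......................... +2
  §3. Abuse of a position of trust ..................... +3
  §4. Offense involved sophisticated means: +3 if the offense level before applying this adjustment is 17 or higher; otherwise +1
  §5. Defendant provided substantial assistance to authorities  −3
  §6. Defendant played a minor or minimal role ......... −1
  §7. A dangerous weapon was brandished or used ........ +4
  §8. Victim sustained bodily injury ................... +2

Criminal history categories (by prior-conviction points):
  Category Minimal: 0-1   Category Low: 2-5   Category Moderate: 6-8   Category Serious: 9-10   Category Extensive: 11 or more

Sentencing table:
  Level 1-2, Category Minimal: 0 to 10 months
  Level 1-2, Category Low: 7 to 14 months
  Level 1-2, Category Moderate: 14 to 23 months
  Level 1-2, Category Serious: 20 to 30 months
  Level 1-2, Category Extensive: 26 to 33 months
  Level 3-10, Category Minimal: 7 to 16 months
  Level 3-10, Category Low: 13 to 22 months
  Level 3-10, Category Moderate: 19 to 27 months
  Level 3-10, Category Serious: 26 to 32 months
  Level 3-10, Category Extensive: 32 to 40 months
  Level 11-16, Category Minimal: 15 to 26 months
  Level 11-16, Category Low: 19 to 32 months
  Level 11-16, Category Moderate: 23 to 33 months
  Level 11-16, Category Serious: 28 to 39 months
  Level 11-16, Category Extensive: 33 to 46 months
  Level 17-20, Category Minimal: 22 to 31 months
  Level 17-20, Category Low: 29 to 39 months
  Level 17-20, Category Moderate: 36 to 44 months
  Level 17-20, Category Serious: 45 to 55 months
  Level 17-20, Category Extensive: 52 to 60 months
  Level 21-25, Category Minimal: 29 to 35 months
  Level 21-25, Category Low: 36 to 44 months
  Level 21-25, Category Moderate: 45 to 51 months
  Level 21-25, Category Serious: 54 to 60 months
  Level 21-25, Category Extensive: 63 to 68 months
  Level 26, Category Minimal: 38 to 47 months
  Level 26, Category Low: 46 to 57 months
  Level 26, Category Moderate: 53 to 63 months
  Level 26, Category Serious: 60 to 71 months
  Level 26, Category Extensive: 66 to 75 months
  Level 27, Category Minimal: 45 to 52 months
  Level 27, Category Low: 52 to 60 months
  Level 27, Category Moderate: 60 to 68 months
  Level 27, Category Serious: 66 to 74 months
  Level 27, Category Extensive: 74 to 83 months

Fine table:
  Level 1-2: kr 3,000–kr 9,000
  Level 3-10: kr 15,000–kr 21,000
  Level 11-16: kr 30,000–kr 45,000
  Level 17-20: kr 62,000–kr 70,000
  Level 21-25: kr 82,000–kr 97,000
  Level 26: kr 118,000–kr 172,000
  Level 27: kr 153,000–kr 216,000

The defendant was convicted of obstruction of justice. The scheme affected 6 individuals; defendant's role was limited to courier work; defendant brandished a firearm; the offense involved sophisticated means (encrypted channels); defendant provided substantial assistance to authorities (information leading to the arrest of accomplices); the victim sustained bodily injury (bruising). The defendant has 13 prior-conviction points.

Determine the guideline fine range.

kr 62,000–kr 70,000

Base offense level for obstruction of justice: 13.
§1 applies: 13 + 3 = 16.
§2 does not apply.
§4 applies (level before this adjustment is 16 < 17, so +1): 16 + 1 = 17.
§5 applies: 17 − 3 = 14.
§6 applies: 14 − 1 = 13.
§7 applies: 13 + 4 = 17.
§8 applies: 17 + 2 = 19.
Final offense level: 19.
Level 19 falls in the 17-20 band.
Fine table: Level 17-20 → kr 62,000–kr 70,000.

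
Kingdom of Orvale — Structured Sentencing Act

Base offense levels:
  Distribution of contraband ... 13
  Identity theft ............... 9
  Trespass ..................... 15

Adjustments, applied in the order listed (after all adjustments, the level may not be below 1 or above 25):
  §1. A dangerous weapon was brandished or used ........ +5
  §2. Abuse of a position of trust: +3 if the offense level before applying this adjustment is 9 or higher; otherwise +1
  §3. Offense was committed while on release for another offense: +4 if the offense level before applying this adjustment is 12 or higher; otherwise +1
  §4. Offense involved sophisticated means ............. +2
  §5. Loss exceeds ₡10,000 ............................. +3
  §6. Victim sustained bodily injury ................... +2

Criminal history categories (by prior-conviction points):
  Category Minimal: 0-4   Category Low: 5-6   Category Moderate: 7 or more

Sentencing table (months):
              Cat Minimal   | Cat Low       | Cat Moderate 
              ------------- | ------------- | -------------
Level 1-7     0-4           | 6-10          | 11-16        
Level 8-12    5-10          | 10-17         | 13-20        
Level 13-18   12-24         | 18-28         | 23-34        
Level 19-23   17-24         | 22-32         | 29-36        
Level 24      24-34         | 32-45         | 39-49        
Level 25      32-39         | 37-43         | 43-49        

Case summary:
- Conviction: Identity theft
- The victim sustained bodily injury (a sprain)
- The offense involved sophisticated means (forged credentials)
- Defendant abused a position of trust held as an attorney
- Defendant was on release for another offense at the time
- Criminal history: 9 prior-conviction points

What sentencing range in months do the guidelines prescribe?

Base offense level for identity theft: 9.
§1 does not apply.
§2 applies (level before this adjustment is 9 ≥ 9, so +3): 9 + 3 = 12.
§3 applies (level before this adjustment is 12 ≥ 12, so +4): 12 + 4 = 16.
§4 applies: 16 + 2 = 18.
§6 applies: 18 + 2 = 20.
Final offense level: 20.
Criminal history: 9 prior points → Category Moderate (7+).
Level 20 falls in the 19-23 band.
Grid: Level 19-23 × Category Moderate = 29-36 months.

29-36 months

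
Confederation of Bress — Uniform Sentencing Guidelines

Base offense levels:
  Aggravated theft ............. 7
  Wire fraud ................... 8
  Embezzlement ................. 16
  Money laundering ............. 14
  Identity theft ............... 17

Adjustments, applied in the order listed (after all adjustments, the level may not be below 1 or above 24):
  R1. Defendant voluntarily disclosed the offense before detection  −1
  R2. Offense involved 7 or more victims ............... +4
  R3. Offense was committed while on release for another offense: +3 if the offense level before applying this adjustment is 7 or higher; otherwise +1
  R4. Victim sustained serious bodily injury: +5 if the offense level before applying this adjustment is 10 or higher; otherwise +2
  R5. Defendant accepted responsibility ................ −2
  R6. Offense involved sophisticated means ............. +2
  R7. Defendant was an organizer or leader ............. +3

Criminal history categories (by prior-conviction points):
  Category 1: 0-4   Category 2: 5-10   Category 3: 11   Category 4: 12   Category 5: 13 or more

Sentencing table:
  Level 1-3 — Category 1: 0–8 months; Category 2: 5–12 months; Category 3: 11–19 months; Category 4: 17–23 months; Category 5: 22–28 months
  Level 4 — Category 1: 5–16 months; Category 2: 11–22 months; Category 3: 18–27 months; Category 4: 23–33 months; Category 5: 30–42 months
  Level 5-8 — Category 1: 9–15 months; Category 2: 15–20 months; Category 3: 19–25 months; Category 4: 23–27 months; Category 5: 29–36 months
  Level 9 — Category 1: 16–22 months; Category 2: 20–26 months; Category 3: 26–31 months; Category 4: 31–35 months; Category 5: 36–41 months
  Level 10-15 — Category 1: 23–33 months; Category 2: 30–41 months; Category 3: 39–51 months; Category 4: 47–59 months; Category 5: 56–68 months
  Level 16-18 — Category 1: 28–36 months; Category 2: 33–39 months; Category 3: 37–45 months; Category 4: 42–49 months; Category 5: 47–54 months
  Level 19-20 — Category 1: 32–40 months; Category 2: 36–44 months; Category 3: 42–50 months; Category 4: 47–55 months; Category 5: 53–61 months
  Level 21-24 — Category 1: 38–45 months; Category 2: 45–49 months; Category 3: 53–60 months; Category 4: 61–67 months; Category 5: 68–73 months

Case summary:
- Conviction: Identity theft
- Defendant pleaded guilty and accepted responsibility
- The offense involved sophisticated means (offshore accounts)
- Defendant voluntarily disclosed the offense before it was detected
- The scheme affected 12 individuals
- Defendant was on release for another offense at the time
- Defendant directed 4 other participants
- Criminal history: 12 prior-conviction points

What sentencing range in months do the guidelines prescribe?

Base offense level for identity theft: 17.
R1 applies: 17 − 1 = 16.
R2 applies: 16 + 4 = 20.
R3 applies (level before this adjustment is 20 ≥ 7, so +3): 20 + 3 = 23.
R4 does not apply.
R5 applies: 23 − 2 = 21.
R6 applies: 21 + 2 = 23.
R7 applies: 23 + 3 = 26.
Level 26 exceeds the maximum of 24; capped at 24.
Final offense level: 24.
Criminal history: 12 prior points → Category 4 (12).
Level 24 falls in the 21-24 band.
Grid: Level 21-24 × Category 4 = 61-67 months.

61-67 months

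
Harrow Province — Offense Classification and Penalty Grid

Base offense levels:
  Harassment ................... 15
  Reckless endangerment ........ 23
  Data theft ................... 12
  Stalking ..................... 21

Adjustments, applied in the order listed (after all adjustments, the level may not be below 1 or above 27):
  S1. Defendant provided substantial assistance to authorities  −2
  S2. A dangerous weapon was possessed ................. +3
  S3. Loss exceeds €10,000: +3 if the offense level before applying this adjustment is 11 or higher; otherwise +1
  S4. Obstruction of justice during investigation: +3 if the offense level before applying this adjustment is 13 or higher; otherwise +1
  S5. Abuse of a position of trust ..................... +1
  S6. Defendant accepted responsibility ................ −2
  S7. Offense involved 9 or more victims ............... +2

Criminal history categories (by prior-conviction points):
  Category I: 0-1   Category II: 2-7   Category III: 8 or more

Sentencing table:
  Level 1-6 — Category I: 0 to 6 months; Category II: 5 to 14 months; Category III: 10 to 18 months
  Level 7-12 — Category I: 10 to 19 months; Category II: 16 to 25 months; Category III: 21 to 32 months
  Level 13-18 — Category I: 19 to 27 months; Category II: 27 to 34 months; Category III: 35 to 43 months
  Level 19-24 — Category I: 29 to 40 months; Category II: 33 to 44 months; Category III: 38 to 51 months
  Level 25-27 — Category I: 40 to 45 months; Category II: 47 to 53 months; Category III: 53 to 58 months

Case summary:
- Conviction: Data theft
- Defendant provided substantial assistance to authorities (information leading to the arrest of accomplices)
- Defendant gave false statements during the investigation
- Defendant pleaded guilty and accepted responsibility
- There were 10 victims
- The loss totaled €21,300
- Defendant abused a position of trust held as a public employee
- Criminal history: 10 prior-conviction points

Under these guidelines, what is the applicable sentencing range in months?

35-43 months

Base offense level for data theft: 12.
S1 applies: 12 − 2 = 10.
S2 does not apply.
S3 applies (level before this adjustment is 10 < 11, so +1): 10 + 1 = 11.
S4 applies (level before this adjustment is 11 < 13, so +1): 11 + 1 = 12.
S5 applies: 12 + 1 = 13.
S6 applies: 13 − 2 = 11.
S7 applies: 11 + 2 = 13.
Final offense level: 13.
Criminal history: 10 prior points → Category III (8+).
Level 13 falls in the 13-18 band.
Grid: Level 13-18 × Category III = 35-43 months.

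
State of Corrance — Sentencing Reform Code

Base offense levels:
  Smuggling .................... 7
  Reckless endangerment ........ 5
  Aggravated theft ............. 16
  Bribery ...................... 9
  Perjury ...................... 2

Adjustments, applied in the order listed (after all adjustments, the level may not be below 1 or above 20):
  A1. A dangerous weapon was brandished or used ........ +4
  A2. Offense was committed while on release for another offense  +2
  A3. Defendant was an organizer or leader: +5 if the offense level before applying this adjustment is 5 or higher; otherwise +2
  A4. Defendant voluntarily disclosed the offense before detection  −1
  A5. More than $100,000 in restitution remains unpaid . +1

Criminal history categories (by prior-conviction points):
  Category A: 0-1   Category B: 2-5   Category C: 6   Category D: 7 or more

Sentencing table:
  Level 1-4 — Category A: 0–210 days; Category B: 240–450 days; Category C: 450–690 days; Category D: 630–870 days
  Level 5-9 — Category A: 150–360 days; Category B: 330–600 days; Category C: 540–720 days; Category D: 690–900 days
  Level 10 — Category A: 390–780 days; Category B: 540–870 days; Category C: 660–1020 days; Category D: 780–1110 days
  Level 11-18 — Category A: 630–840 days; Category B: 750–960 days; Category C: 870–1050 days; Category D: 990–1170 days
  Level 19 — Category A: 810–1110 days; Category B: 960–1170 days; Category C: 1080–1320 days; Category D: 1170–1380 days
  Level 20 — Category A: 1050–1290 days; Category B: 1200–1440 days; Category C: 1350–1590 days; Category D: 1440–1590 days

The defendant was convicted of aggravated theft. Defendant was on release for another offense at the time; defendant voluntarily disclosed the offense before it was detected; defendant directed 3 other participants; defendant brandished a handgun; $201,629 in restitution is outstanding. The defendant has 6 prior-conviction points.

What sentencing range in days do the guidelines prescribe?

Base offense level for aggravated theft: 16.
A1 applies: 16 + 4 = 20.
A2 applies: 20 + 2 = 22.
A3 applies (level before this adjustment is 22 ≥ 5, so +5): 22 + 5 = 27.
A4 applies: 27 − 1 = 26.
A5 applies: 26 + 1 = 27.
Level 27 exceeds the maximum of 20; capped at 20.
Final offense level: 20.
Criminal history: 6 prior points → Category C (6).
Level 20 falls in the 20 band.
Grid: Level 20 × Category C = 1350-1590 days.

1350-1590 days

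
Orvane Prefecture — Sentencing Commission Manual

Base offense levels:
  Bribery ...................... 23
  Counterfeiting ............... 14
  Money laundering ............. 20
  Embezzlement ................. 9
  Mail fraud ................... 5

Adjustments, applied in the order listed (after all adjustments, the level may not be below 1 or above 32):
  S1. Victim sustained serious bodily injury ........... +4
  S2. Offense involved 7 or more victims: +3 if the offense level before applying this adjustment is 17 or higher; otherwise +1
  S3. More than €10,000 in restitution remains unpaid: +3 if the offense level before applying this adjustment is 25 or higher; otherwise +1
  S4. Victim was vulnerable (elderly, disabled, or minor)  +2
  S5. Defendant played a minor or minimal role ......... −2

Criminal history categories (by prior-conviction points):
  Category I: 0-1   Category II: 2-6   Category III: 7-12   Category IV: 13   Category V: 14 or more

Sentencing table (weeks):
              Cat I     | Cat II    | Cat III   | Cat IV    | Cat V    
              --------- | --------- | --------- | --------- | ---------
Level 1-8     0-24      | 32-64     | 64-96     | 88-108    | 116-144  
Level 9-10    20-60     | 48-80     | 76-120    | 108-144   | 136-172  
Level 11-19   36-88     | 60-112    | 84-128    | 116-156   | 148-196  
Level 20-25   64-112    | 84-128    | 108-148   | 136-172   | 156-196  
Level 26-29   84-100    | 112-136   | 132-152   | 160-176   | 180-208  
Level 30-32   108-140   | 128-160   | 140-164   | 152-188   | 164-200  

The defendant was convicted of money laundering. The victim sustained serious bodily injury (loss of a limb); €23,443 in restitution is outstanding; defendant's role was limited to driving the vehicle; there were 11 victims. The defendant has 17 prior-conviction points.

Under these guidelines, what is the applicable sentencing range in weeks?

180-208 weeks

Base offense level for money laundering: 20.
S1 applies: 20 + 4 = 24.
S2 applies (level before this adjustment is 24 ≥ 17, so +3): 24 + 3 = 27.
S3 applies (level before this adjustment is 27 ≥ 25, so +3): 27 + 3 = 30.
S4 does not apply.
S5 applies: 30 − 2 = 28.
Final offense level: 28.
Criminal history: 17 prior points → Category V (14+).
Level 28 falls in the 26-29 band.
Grid: Level 26-29 × Category V = 180-208 weeks.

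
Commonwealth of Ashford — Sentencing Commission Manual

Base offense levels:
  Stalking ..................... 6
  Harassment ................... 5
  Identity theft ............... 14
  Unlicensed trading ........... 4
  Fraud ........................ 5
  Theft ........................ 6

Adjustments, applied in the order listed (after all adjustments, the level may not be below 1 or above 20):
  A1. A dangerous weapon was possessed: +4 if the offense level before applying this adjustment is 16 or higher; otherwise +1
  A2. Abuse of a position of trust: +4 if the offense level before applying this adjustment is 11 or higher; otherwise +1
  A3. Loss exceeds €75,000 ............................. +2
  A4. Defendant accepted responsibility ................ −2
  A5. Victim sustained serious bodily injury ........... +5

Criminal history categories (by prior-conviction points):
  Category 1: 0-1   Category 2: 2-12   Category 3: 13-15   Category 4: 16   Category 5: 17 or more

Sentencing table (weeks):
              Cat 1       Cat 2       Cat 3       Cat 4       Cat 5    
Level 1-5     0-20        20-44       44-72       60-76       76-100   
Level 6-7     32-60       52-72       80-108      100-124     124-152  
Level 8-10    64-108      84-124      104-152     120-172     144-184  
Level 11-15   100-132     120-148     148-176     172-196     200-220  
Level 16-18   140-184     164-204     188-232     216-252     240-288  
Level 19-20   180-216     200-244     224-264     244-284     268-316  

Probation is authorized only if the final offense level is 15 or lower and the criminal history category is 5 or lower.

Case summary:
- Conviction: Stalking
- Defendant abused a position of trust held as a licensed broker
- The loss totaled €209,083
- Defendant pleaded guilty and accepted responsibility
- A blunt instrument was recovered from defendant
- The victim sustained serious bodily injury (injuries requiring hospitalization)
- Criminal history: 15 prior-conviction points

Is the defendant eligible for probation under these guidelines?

Base offense level for stalking: 6.
A1 applies (level before this adjustment is 6 < 16, so +1): 6 + 1 = 7.
A2 applies (level before this adjustment is 7 < 11, so +1): 7 + 1 = 8.
A3 applies: 8 + 2 = 10.
A4 applies: 10 − 2 = 8.
A5 applies: 8 + 5 = 13.
Final offense level: 13.
Criminal history: 15 prior points → Category 3 (13-15).
Level 13 falls in the 11-15 band.
Grid: Level 11-15 × Category 3 = 148-176 weeks.
Probation check: level 13 ≤ 15 and category 3 ≤ 5 → eligible.

Yes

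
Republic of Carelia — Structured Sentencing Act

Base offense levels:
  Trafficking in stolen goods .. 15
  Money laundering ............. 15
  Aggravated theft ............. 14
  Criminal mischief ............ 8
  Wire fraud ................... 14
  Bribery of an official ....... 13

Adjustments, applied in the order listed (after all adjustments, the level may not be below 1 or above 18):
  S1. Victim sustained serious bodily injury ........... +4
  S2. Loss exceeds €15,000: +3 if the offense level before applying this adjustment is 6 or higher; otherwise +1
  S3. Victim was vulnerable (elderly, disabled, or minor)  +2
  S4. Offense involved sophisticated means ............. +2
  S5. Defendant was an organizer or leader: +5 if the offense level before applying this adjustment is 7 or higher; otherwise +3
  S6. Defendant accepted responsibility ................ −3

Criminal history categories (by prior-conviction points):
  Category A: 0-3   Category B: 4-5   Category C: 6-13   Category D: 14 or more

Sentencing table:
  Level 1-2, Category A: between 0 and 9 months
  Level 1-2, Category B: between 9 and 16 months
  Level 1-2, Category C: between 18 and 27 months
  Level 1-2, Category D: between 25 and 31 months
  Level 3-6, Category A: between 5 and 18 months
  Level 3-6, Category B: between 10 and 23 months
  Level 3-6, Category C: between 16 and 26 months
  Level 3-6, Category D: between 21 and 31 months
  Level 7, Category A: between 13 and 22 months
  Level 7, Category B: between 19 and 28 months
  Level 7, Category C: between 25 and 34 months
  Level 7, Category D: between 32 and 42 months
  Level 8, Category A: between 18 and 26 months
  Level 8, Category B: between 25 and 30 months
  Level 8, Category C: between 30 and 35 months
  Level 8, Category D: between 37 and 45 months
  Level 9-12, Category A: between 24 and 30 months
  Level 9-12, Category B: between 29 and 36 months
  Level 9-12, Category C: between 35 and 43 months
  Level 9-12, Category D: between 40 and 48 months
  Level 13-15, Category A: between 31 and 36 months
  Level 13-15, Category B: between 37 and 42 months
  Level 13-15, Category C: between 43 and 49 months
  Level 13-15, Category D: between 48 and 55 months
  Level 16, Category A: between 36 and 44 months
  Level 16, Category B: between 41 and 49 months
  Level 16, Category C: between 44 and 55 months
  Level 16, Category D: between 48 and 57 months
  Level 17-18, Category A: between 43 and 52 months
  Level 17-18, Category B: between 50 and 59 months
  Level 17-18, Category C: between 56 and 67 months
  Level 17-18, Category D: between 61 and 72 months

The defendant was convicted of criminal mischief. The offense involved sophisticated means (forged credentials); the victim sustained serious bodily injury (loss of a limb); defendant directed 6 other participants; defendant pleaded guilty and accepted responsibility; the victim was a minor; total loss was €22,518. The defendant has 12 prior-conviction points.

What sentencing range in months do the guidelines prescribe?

56-67 months

Base offense level for criminal mischief: 8.
S1 applies: 8 + 4 = 12.
S2 applies (level before this adjustment is 12 ≥ 6, so +3): 12 + 3 = 15.
S3 applies: 15 + 2 = 17.
S4 applies: 17 + 2 = 19.
S5 applies (level before this adjustment is 19 ≥ 7, so +5): 19 + 5 = 24.
S6 applies: 24 − 3 = 21.
Level 21 exceeds the maximum of 18; capped at 18.
Final offense level: 18.
Criminal history: 12 prior points → Category C (6-13).
Level 18 falls in the 17-18 band.
Grid: Level 17-18 × Category C = 56-67 months.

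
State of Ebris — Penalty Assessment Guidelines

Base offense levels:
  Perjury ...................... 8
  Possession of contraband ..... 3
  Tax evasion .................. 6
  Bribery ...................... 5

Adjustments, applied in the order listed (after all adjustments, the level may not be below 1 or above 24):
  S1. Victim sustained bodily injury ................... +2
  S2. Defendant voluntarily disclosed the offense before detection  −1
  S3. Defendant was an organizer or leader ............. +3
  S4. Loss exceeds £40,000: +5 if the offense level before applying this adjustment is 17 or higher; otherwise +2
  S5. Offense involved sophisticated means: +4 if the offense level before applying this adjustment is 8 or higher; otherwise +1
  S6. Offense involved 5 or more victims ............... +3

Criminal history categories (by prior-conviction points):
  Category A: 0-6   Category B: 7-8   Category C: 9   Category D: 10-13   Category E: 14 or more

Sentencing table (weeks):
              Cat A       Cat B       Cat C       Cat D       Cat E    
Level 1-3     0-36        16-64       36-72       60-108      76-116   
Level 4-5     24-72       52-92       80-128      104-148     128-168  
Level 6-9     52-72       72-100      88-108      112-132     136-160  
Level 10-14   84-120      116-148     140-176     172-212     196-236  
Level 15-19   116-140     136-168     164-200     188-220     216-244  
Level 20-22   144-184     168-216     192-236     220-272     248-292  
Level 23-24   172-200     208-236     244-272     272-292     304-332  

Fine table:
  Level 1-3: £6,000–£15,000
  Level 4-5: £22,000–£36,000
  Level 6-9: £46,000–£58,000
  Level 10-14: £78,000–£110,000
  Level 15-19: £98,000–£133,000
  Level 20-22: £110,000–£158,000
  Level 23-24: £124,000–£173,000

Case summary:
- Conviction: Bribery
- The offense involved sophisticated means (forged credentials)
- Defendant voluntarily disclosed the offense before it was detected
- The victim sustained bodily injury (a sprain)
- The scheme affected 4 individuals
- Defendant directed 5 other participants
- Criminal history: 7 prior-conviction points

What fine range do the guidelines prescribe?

£78,000–£110,000

Base offense level for bribery: 5.
S1 applies: 5 + 2 = 7.
S2 applies: 7 − 1 = 6.
S3 applies: 6 + 3 = 9.
S5 applies (level before this adjustment is 9 ≥ 8, so +4): 9 + 4 = 13.
Final offense level: 13.
Level 13 falls in the 10-14 band.
Fine table: Level 10-14 → £78,000–£110,000.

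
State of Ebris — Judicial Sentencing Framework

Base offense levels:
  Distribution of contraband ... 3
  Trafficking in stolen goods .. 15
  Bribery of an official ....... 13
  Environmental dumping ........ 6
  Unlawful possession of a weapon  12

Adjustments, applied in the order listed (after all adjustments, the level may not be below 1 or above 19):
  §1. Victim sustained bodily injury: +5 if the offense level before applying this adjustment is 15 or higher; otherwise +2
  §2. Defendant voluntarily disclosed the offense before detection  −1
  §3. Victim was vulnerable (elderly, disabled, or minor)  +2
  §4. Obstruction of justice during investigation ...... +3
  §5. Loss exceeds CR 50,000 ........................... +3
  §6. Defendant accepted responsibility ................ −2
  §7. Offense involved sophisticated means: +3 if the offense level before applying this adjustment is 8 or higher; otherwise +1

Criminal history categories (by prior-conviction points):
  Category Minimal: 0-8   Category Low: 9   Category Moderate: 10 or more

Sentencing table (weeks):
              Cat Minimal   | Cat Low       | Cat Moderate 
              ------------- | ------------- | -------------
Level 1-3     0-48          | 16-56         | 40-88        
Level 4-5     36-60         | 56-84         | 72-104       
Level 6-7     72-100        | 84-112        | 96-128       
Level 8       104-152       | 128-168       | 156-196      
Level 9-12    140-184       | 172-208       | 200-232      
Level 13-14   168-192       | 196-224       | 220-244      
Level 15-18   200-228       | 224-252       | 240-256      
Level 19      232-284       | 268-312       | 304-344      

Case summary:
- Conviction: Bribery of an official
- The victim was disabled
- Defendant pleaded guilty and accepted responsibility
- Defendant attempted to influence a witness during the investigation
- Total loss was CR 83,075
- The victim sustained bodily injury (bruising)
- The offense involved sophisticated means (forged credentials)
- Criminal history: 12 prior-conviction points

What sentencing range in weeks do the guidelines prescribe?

304-344 weeks

Base offense level for bribery of an official: 13.
§1 applies (level before this adjustment is 13 < 15, so +2): 13 + 2 = 15.
§3 applies: 15 + 2 = 17.
§4 applies: 17 + 3 = 20.
§5 applies: 20 + 3 = 23.
§6 applies: 23 − 2 = 21.
§7 applies (level before this adjustment is 21 ≥ 8, so +3): 21 + 3 = 24.
Level 24 exceeds the maximum of 19; capped at 19.
Final offense level: 19.
Criminal history: 12 prior points → Category Moderate (10+).
Level 19 falls in the 19 band.
Grid: Level 19 × Category Moderate = 304-344 weeks.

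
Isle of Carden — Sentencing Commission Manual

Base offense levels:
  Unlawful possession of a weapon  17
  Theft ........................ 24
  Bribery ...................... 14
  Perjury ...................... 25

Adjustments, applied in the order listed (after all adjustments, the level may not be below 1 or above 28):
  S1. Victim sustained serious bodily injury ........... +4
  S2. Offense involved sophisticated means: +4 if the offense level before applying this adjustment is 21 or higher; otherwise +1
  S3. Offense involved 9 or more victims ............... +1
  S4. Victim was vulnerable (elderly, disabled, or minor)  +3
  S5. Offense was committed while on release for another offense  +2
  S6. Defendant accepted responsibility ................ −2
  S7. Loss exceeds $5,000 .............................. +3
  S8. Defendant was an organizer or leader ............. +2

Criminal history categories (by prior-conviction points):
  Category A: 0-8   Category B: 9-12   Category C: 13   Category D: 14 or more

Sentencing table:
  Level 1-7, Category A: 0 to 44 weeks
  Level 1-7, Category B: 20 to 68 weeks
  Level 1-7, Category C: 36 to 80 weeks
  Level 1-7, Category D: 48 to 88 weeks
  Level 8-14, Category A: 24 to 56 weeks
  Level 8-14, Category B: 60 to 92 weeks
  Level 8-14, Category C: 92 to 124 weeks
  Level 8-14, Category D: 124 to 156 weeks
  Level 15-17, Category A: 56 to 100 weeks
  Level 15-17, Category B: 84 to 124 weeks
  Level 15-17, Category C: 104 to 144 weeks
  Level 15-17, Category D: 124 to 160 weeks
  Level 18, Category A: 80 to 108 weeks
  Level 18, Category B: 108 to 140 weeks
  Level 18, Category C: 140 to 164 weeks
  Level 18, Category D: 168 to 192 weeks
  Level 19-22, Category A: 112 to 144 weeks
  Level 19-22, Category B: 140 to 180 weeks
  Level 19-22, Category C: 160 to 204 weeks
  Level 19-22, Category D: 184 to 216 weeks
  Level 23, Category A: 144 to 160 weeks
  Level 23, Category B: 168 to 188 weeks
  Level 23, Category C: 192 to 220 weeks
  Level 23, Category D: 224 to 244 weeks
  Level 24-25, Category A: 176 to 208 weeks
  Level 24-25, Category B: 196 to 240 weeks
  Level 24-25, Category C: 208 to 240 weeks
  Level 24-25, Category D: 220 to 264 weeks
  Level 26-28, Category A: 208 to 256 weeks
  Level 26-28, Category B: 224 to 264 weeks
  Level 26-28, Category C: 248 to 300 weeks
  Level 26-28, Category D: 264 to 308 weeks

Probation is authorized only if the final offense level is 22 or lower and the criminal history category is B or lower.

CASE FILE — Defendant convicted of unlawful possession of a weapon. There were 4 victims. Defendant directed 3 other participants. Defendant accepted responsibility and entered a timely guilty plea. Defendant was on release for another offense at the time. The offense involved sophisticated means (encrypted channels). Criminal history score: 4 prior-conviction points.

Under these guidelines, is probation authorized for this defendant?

Yes

Base offense level for unlawful possession of a weapon: 17.
S1 does not apply.
S2 applies (level before this adjustment is 17 < 21, so +1): 17 + 1 = 18.
S5 applies: 18 + 2 = 20.
S6 applies: 20 − 2 = 18.
S8 applies: 18 + 2 = 20.
Final offense level: 20.
Criminal history: 4 prior points → Category A (0-8).
Level 20 falls in the 19-22 band.
Grid: Level 19-22 × Category A = 112-144 weeks.
Probation check: level 20 ≤ 22 and category A ≤ B → eligible.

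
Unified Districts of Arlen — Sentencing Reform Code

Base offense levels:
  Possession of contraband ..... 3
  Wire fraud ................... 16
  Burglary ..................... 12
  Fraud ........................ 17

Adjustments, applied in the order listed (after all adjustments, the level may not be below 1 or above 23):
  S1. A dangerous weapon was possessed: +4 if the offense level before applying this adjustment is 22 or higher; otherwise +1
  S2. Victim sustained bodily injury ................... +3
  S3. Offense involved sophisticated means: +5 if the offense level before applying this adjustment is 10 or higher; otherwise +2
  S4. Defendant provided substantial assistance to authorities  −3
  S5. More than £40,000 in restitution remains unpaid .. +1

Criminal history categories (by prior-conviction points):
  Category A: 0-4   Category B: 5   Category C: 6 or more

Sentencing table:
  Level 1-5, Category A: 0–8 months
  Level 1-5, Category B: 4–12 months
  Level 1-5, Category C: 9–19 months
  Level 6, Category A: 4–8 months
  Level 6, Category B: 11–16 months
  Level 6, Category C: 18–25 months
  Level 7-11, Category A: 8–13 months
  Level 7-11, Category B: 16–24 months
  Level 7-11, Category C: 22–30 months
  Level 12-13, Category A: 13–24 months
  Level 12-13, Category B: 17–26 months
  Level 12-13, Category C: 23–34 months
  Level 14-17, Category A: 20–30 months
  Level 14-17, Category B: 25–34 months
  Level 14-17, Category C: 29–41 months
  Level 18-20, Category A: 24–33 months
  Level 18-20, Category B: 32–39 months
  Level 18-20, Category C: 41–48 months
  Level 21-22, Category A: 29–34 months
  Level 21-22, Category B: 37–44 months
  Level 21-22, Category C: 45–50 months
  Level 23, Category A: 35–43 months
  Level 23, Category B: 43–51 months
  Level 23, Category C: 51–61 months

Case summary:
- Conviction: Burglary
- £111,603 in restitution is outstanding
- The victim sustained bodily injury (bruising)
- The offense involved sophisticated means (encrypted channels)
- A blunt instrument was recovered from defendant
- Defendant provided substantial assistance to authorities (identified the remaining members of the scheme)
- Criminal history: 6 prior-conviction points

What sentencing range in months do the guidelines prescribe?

Base offense level for burglary: 12.
S1 applies (level before this adjustment is 12 < 22, so +1): 12 + 1 = 13.
S2 applies: 13 + 3 = 16.
S3 applies (level before this adjustment is 16 ≥ 10, so +5): 16 + 5 = 21.
S4 applies: 21 − 3 = 18.
S5 applies: 18 + 1 = 19.
Final offense level: 19.
Criminal history: 6 prior points → Category C (6+).
Level 19 falls in the 18-20 band.
Grid: Level 18-20 × Category C = 41-48 months.

41-48 months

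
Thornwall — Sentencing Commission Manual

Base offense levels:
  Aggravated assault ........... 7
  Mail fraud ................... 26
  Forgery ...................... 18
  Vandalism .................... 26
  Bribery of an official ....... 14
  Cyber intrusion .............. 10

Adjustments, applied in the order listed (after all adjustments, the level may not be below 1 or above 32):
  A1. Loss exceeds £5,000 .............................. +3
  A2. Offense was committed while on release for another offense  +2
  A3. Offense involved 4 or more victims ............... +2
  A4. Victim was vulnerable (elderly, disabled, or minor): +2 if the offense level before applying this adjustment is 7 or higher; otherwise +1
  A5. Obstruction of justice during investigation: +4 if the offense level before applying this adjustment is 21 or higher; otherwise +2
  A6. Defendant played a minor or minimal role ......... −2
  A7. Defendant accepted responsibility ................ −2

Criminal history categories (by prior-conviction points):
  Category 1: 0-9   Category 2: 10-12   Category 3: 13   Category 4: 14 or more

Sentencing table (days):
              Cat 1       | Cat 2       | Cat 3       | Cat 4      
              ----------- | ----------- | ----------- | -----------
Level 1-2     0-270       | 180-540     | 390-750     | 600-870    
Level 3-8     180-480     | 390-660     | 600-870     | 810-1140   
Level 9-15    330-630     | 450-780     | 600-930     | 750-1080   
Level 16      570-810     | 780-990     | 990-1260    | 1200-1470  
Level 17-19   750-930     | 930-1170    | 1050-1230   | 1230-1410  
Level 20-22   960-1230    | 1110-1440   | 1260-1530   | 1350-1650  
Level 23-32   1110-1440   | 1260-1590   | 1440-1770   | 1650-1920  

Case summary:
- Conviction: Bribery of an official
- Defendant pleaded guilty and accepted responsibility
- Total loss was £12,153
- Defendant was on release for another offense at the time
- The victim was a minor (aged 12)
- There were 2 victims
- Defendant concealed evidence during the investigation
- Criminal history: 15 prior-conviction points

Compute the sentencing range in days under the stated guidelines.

Base offense level for bribery of an official: 14.
A1 applies: 14 + 3 = 17.
A2 applies: 17 + 2 = 19.
A4 applies (level before this adjustment is 19 ≥ 7, so +2): 19 + 2 = 21.
A5 applies (level before this adjustment is 21 ≥ 21, so +4): 21 + 4 = 25.
A7 applies: 25 − 2 = 23.
Final offense level: 23.
Criminal history: 15 prior points → Category 4 (14+).
Level 23 falls in the 23-32 band.
Grid: Level 23-32 × Category 4 = 1650-1920 days.

1650-1920 days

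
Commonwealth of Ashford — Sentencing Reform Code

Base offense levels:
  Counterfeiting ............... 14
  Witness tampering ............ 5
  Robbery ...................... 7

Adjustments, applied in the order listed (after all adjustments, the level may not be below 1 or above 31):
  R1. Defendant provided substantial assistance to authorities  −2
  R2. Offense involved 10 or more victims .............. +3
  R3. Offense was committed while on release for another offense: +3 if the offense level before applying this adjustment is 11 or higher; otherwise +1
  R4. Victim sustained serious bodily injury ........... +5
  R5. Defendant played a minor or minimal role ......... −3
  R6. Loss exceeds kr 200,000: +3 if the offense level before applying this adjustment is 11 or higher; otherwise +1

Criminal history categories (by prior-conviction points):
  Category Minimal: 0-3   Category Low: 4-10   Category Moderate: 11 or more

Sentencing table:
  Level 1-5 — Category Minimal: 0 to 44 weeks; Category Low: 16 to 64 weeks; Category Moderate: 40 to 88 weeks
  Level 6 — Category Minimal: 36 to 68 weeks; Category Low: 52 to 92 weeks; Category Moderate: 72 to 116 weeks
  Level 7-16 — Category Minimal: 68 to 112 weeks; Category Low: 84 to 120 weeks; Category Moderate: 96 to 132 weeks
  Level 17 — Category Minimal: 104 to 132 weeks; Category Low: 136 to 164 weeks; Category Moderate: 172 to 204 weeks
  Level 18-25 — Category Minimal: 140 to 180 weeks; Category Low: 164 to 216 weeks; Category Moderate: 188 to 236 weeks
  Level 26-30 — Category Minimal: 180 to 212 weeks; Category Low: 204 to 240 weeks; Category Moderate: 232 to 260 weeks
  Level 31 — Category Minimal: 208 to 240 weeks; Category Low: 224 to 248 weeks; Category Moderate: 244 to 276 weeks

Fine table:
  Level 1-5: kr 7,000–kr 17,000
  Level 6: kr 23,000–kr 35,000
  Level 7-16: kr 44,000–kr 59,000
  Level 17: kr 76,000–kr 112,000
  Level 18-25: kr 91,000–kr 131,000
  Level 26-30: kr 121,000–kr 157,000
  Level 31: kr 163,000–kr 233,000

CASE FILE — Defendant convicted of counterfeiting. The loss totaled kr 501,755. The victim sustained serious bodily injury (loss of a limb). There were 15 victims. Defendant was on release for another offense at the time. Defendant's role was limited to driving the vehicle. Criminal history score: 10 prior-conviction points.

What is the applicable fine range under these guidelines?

Base offense level for counterfeiting: 14.
R1 does not apply.
R2 applies: 14 + 3 = 17.
R3 applies (level before this adjustment is 17 ≥ 11, so +3): 17 + 3 = 20.
R4 applies: 20 + 5 = 25.
R5 applies: 25 − 3 = 22.
R6 applies (level before this adjustment is 22 ≥ 11, so +3): 22 + 3 = 25.
Final offense level: 25.
Level 25 falls in the 18-25 band.
Fine table: Level 18-25 → kr 91,000–kr 131,000.

kr 91,000–kr 131,000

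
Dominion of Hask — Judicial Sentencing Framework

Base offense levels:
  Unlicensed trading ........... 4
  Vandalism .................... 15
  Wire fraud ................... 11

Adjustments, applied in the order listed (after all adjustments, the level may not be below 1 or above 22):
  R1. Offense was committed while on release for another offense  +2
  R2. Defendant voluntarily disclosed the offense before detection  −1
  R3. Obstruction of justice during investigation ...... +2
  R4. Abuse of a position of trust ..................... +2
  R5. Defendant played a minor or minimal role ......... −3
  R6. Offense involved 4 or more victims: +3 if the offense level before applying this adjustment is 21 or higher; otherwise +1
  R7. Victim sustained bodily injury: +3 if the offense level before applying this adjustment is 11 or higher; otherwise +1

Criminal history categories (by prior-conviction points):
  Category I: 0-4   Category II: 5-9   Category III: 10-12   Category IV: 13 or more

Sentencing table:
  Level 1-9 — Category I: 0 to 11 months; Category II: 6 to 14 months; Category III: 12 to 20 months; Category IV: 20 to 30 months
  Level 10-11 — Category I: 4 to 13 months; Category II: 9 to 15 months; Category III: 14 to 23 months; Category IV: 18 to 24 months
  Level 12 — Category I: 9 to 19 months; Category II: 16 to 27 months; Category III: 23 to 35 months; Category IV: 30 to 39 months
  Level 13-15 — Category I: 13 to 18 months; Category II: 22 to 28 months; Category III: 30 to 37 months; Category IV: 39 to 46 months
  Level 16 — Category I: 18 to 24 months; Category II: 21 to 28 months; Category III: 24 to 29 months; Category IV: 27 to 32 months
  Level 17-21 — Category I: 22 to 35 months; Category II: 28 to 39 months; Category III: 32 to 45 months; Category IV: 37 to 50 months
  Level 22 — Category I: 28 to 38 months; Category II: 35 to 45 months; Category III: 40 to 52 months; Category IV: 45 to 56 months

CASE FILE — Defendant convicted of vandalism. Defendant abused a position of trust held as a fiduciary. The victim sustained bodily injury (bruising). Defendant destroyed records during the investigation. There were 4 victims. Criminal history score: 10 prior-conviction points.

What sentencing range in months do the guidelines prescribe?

40-52 months

Base offense level for vandalism: 15.
R2 does not apply.
R3 applies: 15 + 2 = 17.
R4 applies: 17 + 2 = 19.
R6 applies (level before this adjustment is 19 < 21, so +1): 19 + 1 = 20.
R7 applies (level before this adjustment is 20 ≥ 11, so +3): 20 + 3 = 23.
Level 23 exceeds the maximum of 22; capped at 22.
Final offense level: 22.
Criminal history: 10 prior points → Category III (10-12).
Level 22 falls in the 22 band.
Grid: Level 22 × Category III = 40-52 months.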